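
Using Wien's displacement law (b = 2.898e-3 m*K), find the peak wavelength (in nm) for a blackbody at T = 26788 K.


lam_max = b / T = 2.898e-3 / 26788 = 1.082e-07 m = 108.1828 nm

108.1828 nm


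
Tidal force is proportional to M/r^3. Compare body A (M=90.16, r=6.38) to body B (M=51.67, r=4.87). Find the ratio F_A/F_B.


Ratio = (M1/r1^3) / (M2/r2^3) = (90.16/6.38^3) / (51.67/4.87^3) = 0.7761

0.7761


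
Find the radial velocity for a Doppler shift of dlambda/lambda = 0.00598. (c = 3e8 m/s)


v = (dlambda/lambda) * c = 0.00598 * 3e8 = 1.794e+06

1.794e+06 m/s


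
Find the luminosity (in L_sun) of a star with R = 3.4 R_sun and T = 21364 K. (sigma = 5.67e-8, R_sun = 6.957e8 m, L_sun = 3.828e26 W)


R = 3.4 * 6.957e8 m = 2.36538e+09 m. L = 4*pi*R^2*sigma*T^4 = 4*pi*(2.36538e+09)^2 * 5.67e-8 * 21364^4 = 8.304720888e+29 W. L/L_sun = 8.304720888e+29 / 3.828e26 = 2169.4673

2169.4673 L_sun


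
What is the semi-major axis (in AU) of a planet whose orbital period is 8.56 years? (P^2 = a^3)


a = P^(2/3) = 8.56^(2/3) = 4.1846

4.1846 AU


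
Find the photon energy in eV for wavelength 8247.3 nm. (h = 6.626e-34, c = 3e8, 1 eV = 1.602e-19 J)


E = hc/lambda = 6.626e-34 * 3e8 / 8.247e-06 = 2.410e-20 J = 0.1505 eV

0.1505 eV


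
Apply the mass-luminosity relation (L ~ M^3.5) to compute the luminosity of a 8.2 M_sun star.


L/L_sun = (M/M_sun)^3.5 = 8.2^3.5 = 1578.8777

1578.8777 L_sun


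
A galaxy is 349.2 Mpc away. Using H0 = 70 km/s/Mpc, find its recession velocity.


v = H0 * d = 70 * 349.2 = 24444.0

24444.0 km/s


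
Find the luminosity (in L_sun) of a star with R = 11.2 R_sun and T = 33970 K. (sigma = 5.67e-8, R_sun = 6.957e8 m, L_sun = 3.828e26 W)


R = 11.2 * 6.957e8 m = 7.79184e+09 m. L = 4*pi*R^2*sigma*T^4 = 4*pi*(7.79184e+09)^2 * 5.67e-8 * 33970^4 = 5.760433435e+31 W. L/L_sun = 5.760433435e+31 / 3.828e26 = 150481.5422

150481.5422 L_sun


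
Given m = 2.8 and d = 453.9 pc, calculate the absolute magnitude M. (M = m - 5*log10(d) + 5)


M = m - 5*log10(d) + 5 = 2.8 - 5*log10(453.9) + 5 = -5.4848

-5.4848


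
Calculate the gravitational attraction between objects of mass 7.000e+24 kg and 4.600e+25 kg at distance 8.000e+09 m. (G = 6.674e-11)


F = G*m1*m2/r^2 = 6.674e-11 * 7.000e+24 * 4.600e+25 / (8.000e+09)^2 = 6.674e-11 * 3.220e+50 / 6.400e+19 = 3.358e+20

3.358e+20 N


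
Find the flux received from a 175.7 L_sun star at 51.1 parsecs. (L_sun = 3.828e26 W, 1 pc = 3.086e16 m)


F = L / (4*pi*d^2) = 6.726e+28 / (4*pi*(1.577e+18)^2) = 2.152e-09

2.152e-09 W/m^2


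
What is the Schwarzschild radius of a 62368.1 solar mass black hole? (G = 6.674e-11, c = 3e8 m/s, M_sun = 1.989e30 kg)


M = 62368.1 * 1.989e30 kg = 1.240501509e+35 kg. rs = 2GM/c^2 = 2 * 6.674e-11 * 1.240501509e+35 / (3e8)^2 = 1.840e+08

1.840e+08 m


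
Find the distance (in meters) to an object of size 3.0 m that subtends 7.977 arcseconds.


D = size / theta_rad, theta_rad = 7.977 * pi/(180*3600) = 3.867e-05, D = 77572.3228

77572.3228 m


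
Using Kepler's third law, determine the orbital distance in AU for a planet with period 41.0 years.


a = P^(2/3) = 41.0^(2/3) = 11.8902

11.8902 AU


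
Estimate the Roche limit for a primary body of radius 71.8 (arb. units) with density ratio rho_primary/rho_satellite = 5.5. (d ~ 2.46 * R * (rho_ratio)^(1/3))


d_Roche = 2.46 * 71.8 * 5.5^(1/3) = 311.7792

311.7792


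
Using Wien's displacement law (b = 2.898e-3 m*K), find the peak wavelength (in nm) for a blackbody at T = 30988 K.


lam_max = b / T = 2.898e-3 / 30988 = 9.352e-08 m = 93.5201 nm

93.5201 nm


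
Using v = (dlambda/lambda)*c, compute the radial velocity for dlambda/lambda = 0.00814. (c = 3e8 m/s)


v = (dlambda/lambda) * c = 0.00814 * 3e8 = 2.442e+06

2.442e+06 m/s


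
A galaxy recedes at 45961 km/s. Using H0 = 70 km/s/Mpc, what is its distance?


d = v / H0 = 45961 / 70 = 656.5857

656.5857 Mpc


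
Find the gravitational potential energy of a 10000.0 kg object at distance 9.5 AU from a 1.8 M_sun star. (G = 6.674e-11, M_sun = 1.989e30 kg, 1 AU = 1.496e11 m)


M = 1.8 * 1.989e30 kg = 3.5802e+30 kg; r = 9.5 AU * 1.496e11 m/AU = 1.4212e+12 m. U = -GM*m/r = -(6.674e-11 * 3.5802e+30 * 10000.0) / 1.4212e+12 = -1.681e+12

-1.681e+12 J


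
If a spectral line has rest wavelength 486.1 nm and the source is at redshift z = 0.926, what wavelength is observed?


lam_obs = lam_emit * (1 + z) = 486.1 * (1 + 0.926) = 936.2286

936.2286 nm


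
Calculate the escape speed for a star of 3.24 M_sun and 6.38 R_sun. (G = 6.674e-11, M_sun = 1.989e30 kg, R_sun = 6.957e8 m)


M = 3.24 * 1.989e30 kg = 6.44436e+30 kg; R = 6.38 * 6.957e8 m = 4.438566e+09 m. v_esc = sqrt(2GM/R) = sqrt(2 * 6.674e-11 * 6.44436e+30 / 4.438566e+09) = 440226.9792

440226.9792 m/s


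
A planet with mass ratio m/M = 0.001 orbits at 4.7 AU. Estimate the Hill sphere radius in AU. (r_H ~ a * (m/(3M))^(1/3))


r_H = a * (m/3M)^(1/3) = 4.7 * (0.001/3)^(1/3) = 0.3259

0.3259 AU


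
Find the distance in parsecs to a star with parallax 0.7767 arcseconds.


d = 1/p = 1/0.7767 = 1.2875

1.2875 pc


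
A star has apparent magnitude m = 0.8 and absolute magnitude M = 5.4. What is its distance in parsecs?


d = 10^((m - M + 5)/5) = 10^((0.8 - 5.4 + 5)/5) = 1.2023

1.2023 pc


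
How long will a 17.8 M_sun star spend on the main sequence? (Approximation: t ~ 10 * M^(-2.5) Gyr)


t = 10 * M^(-2.5) = 10 * 17.8^(-2.5) = 0.0075

0.0075 Gyr


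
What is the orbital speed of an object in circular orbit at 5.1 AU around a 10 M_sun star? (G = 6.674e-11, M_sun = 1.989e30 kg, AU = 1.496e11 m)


v = sqrt(GM/r) = sqrt(6.674e-11 * 1.989e+31 / 7.630e+11) = 41711.865

41711.865 m/s


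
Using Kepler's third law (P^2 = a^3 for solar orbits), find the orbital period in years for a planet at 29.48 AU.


P = a^(3/2) = 29.48^1.5 = 160.0631

160.0631 years


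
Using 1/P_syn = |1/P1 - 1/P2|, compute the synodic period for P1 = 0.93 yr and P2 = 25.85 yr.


1/P_syn = |1/P1 - 1/P2| = |1/0.93 - 1/25.85| => P_syn = 0.9647

0.9647 years


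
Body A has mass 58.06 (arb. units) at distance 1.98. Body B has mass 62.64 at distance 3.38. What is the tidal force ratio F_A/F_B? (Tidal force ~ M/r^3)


Ratio = (M1/r1^3) / (M2/r2^3) = (58.06/1.98^3) / (62.64/3.38^3) = 4.6108

4.6108


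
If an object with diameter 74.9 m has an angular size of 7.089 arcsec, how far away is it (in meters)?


D = size / theta_rad, theta_rad = 7.089 * pi/(180*3600) = 3.437e-05, D = 2.179e+06

2.179e+06 m


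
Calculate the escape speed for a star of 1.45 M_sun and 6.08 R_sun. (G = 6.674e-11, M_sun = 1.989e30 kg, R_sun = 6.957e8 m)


M = 1.45 * 1.989e30 kg = 2.88405e+30 kg; R = 6.08 * 6.957e8 m = 4.229856e+09 m. v_esc = sqrt(2GM/R) = sqrt(2 * 6.674e-11 * 2.88405e+30 / 4.229856e+09) = 301680.1257

301680.1257 m/s


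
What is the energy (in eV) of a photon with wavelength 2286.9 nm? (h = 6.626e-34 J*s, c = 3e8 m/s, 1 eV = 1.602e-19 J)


E = hc/lambda = 6.626e-34 * 3e8 / 2.287e-06 = 8.692e-20 J = 0.5426 eV

0.5426 eV


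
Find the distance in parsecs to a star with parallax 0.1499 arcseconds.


d = 1/p = 1/0.1499 = 6.6711

6.6711 pc


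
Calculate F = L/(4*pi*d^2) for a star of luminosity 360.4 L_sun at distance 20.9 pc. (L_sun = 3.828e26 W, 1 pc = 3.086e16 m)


F = L / (4*pi*d^2) = 1.380e+29 / (4*pi*(6.450e+17)^2) = 2.639e-08

2.639e-08 W/m^2


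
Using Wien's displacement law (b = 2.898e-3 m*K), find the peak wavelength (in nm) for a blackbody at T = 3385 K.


lam_max = b / T = 2.898e-3 / 3385 = 8.561e-07 m = 856.13 nm

856.13 nm


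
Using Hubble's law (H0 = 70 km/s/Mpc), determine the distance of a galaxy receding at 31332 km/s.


d = v / H0 = 31332 / 70 = 447.6

447.6 Mpc


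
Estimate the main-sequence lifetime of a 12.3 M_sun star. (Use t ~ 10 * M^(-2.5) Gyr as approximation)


t = 10 * M^(-2.5) = 10 * 12.3^(-2.5) = 0.0188

0.0188 Gyr


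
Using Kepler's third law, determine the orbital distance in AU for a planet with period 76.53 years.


a = P^(2/3) = 76.53^(2/3) = 18.0255

18.0255 AU


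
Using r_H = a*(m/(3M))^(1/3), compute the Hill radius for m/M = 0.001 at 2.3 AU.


r_H = a * (m/3M)^(1/3) = 2.3 * (0.001/3)^(1/3) = 0.1595

0.1595 AU


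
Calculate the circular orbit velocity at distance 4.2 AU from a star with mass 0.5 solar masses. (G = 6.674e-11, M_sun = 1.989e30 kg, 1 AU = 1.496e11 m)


v = sqrt(GM/r) = sqrt(6.674e-11 * 9.945e+29 / 6.283e+11) = 10277.9157

10277.9157 m/s


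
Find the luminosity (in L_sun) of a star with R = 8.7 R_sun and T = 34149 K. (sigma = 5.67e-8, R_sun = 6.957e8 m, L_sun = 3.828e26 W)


R = 8.7 * 6.957e8 m = 6.05259e+09 m. L = 4*pi*R^2*sigma*T^4 = 4*pi*(6.05259e+09)^2 * 5.67e-8 * 34149^4 = 3.549665235e+31 W. L/L_sun = 3.549665235e+31 / 3.828e26 = 92728.9769

92728.9769 L_sun


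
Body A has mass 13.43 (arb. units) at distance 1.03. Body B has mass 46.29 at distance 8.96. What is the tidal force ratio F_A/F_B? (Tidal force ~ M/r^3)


Ratio = (M1/r1^3) / (M2/r2^3) = (13.43/1.03^3) / (46.29/8.96^3) = 190.9858

190.9858


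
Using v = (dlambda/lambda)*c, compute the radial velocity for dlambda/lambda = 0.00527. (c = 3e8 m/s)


v = (dlambda/lambda) * c = 0.00527 * 3e8 = 1.581e+06

1.581e+06 m/s


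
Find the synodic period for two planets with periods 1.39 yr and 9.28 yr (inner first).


1/P_syn = |1/P1 - 1/P2| = |1/1.39 - 1/9.28| => P_syn = 1.6349

1.6349 years


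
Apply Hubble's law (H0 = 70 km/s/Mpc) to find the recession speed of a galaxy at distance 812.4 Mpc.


v = H0 * d = 70 * 812.4 = 56868.0

56868.0 km/s


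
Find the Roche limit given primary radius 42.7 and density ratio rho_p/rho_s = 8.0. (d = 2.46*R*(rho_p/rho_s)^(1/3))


d_Roche = 2.46 * 42.7 * 8.0^(1/3) = 210.084

210.084


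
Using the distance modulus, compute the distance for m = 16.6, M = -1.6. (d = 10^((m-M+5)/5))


d = 10^((m - M + 5)/5) = 10^((16.6 - -1.6 + 5)/5) = 43651.5832

43651.5832 pc


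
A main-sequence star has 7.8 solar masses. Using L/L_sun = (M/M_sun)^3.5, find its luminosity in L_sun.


L/L_sun = (M/M_sun)^3.5 = 7.8^3.5 = 1325.3516

1325.3516 L_sun


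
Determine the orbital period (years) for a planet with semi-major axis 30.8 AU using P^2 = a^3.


P = a^(3/2) = 30.8^1.5 = 170.9331

170.9331 years


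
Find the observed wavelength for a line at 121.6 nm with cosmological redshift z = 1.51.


lam_obs = lam_emit * (1 + z) = 121.6 * (1 + 1.51) = 305.216

305.216 nm


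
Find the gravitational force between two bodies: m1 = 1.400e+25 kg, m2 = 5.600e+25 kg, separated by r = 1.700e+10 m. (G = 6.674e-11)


F = G*m1*m2/r^2 = 6.674e-11 * 1.400e+25 * 5.600e+25 / (1.700e+10)^2 = 6.674e-11 * 7.840e+50 / 2.890e+20 = 1.811e+20

1.811e+20 N


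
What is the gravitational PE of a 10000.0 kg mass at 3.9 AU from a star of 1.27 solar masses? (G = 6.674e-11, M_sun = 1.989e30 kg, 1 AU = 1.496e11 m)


M = 1.27 * 1.989e30 kg = 2.52603e+30 kg; r = 3.9 AU * 1.496e11 m/AU = 5.8344e+11 m. U = -GM*m/r = -(6.674e-11 * 2.52603e+30 * 10000.0) / 5.8344e+11 = -2.890e+12

-2.890e+12 J


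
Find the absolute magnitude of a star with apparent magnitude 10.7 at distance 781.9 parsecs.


M = m - 5*log10(d) + 5 = 10.7 - 5*log10(781.9) + 5 = 1.2342

1.2342


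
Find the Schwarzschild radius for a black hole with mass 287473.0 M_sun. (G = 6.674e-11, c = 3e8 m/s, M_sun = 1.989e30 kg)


M = 287473.0 * 1.989e30 kg = 5.71783797e+35 kg. rs = 2GM/c^2 = 2 * 6.674e-11 * 5.71783797e+35 / (3e8)^2 = 8.480e+08

8.480e+08 m


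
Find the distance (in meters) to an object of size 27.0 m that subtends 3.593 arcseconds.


D = size / theta_rad, theta_rad = 3.593 * pi/(180*3600) = 1.742e-05, D = 1.550e+06

1.550e+06 m


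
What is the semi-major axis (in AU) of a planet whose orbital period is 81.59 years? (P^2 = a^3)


a = P^(2/3) = 81.59^(2/3) = 18.8116

18.8116 AU


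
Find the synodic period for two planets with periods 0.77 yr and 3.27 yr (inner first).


1/P_syn = |1/P1 - 1/P2| = |1/0.77 - 1/3.27| => P_syn = 1.0072

1.0072 years


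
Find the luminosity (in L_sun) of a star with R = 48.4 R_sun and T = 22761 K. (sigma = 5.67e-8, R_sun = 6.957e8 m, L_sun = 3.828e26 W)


R = 48.4 * 6.957e8 m = 3.367188e+10 m. L = 4*pi*R^2*sigma*T^4 = 4*pi*(3.367188e+10)^2 * 5.67e-8 * 22761^4 = 2.168168388e+32 W. L/L_sun = 2.168168388e+32 / 3.828e26 = 566397.1755

566397.1755 L_sun


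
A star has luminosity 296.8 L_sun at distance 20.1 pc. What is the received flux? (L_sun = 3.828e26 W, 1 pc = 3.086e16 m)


F = L / (4*pi*d^2) = 1.136e+29 / (4*pi*(6.203e+17)^2) = 2.350e-08

2.350e-08 W/m^2


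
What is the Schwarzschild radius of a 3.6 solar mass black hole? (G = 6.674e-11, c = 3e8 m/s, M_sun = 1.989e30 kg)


M = 3.6 * 1.989e30 kg = 7.1604e+30 kg. rs = 2GM/c^2 = 2 * 6.674e-11 * 7.1604e+30 / (3e8)^2 = 10619.6688

10619.6688 m


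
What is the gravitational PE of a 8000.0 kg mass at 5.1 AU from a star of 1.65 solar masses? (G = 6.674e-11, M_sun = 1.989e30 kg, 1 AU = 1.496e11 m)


M = 1.65 * 1.989e30 kg = 3.28185e+30 kg; r = 5.1 AU * 1.496e11 m/AU = 7.6296e+11 m. U = -GM*m/r = -(6.674e-11 * 3.28185e+30 * 8000.0) / 7.6296e+11 = -2.297e+12

-2.297e+12 J


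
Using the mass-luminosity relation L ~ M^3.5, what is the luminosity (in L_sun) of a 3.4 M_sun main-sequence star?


L/L_sun = (M/M_sun)^3.5 = 3.4^3.5 = 72.473

72.473 L_sun


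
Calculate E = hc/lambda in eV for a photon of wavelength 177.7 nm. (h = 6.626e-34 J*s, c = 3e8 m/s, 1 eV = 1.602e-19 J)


E = hc/lambda = 6.626e-34 * 3e8 / 1.777e-07 = 1.119e-18 J = 6.9827 eV

6.9827 eV


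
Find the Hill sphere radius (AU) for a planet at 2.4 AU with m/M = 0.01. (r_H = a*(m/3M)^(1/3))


r_H = a * (m/3M)^(1/3) = 2.4 * (0.01/3)^(1/3) = 0.3585

0.3585 AU


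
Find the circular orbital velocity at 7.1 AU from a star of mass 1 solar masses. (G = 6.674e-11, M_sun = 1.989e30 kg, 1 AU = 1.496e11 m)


v = sqrt(GM/r) = sqrt(6.674e-11 * 1.989e+30 / 1.062e+12) = 11179.3234

11179.3234 m/s


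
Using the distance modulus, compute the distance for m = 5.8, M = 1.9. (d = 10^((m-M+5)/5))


d = 10^((m - M + 5)/5) = 10^((5.8 - 1.9 + 5)/5) = 60.256

60.256 pc


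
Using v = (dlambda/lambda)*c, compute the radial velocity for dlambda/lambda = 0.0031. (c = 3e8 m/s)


v = (dlambda/lambda) * c = 0.0031 * 3e8 = 930000.0

930000.0 m/s


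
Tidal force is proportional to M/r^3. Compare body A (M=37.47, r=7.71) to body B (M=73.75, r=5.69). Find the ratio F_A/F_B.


Ratio = (M1/r1^3) / (M2/r2^3) = (37.47/7.71^3) / (73.75/5.69^3) = 0.2042

0.2042


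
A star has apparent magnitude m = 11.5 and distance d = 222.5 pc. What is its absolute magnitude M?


M = m - 5*log10(d) + 5 = 11.5 - 5*log10(222.5) + 5 = 4.7633

4.7633


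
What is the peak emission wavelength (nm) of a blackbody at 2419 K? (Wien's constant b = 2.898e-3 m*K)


lam_max = b / T = 2.898e-3 / 2419 = 1.198e-06 m = 1198.0157 nm

1198.0157 nm


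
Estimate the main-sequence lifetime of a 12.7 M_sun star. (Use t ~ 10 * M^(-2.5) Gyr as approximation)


t = 10 * M^(-2.5) = 10 * 12.7^(-2.5) = 0.0174

0.0174 Gyr


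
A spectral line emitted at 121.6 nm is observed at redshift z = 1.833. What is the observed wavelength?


lam_obs = lam_emit * (1 + z) = 121.6 * (1 + 1.833) = 344.4928

344.4928 nm


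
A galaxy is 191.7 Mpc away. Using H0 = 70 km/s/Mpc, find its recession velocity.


v = H0 * d = 70 * 191.7 = 13419.0

13419.0 km/s


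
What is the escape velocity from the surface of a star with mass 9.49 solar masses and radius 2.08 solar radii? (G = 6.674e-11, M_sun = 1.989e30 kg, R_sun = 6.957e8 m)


M = 9.49 * 1.989e30 kg = 1.887561e+31 kg; R = 2.08 * 6.957e8 m = 1.447056e+09 m. v_esc = sqrt(2GM/R) = sqrt(2 * 6.674e-11 * 1.887561e+31 / 1.447056e+09) = 1.320e+06

1.320e+06 m/s


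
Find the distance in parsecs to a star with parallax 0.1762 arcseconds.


d = 1/p = 1/0.1762 = 5.6754

5.6754 pc


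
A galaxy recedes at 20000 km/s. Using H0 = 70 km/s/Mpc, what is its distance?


d = v / H0 = 20000 / 70 = 285.7143

285.7143 Mpc


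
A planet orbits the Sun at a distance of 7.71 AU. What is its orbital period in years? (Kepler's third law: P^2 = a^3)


P = a^(3/2) = 7.71^1.5 = 21.4083

21.4083 years


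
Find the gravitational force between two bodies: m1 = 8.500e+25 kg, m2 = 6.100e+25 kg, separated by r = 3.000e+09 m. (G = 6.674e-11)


F = G*m1*m2/r^2 = 6.674e-11 * 8.500e+25 * 6.100e+25 / (3.000e+09)^2 = 6.674e-11 * 5.185e+51 / 9.000e+18 = 3.845e+22

3.845e+22 N


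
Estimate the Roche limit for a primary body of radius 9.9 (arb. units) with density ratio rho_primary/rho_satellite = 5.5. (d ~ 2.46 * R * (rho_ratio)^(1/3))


d_Roche = 2.46 * 9.9 * 5.5^(1/3) = 42.9891

42.9891


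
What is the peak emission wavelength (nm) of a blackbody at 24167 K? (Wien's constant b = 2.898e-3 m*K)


lam_max = b / T = 2.898e-3 / 24167 = 1.199e-07 m = 119.9156 nm

119.9156 nm


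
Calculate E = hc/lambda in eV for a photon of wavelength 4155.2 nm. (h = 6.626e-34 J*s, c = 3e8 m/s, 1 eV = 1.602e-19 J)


E = hc/lambda = 6.626e-34 * 3e8 / 4.155e-06 = 4.784e-20 J = 0.2986 eV

0.2986 eV


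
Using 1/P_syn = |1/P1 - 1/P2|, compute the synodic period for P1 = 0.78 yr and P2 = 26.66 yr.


1/P_syn = |1/P1 - 1/P2| = |1/0.78 - 1/26.66| => P_syn = 0.8035

0.8035 years


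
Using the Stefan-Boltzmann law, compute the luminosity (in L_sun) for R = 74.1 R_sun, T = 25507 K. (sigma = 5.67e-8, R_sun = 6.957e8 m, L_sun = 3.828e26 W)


R = 74.1 * 6.957e8 m = 5.155137e+10 m. L = 4*pi*R^2*sigma*T^4 = 4*pi*(5.155137e+10)^2 * 5.67e-8 * 25507^4 = 8.015135602e+32 W. L/L_sun = 8.015135602e+32 / 3.828e26 = 2.094e+06

2.094e+06 L_sun


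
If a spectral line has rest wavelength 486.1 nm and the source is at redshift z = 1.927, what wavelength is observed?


lam_obs = lam_emit * (1 + z) = 486.1 * (1 + 1.927) = 1422.8147

1422.8147 nm


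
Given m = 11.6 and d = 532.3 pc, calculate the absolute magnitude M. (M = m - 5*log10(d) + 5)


M = m - 5*log10(d) + 5 = 11.6 - 5*log10(532.3) + 5 = 2.9692

2.9692


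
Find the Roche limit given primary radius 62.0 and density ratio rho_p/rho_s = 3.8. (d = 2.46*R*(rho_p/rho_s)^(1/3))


d_Roche = 2.46 * 62.0 * 3.8^(1/3) = 238.006

238.006


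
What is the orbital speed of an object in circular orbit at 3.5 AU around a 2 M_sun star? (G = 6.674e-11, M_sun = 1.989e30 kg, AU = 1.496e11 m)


v = sqrt(GM/r) = sqrt(6.674e-11 * 3.978e+30 / 5.236e+11) = 22517.7852

22517.7852 m/s


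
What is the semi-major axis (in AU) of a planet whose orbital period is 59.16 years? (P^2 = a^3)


a = P^(2/3) = 59.16^(2/3) = 15.1828

15.1828 AU


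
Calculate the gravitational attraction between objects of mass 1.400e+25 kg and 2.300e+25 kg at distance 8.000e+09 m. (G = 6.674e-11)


F = G*m1*m2/r^2 = 6.674e-11 * 1.400e+25 * 2.300e+25 / (8.000e+09)^2 = 6.674e-11 * 3.220e+50 / 6.400e+19 = 3.358e+20

3.358e+20 N


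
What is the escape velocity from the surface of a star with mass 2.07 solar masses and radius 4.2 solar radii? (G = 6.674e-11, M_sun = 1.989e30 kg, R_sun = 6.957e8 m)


M = 2.07 * 1.989e30 kg = 4.11723e+30 kg; R = 4.2 * 6.957e8 m = 2.92194e+09 m. v_esc = sqrt(2GM/R) = sqrt(2 * 6.674e-11 * 4.11723e+30 / 2.92194e+09) = 433685.6142

433685.6142 m/s


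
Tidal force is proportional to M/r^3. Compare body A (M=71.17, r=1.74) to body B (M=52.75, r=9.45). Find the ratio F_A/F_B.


Ratio = (M1/r1^3) / (M2/r2^3) = (71.17/1.74^3) / (52.75/9.45^3) = 216.1335

216.1335


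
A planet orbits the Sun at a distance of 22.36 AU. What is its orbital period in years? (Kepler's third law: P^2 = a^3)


P = a^(3/2) = 22.36^1.5 = 105.7323

105.7323 years


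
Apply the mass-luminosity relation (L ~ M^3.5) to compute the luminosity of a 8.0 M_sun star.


L/L_sun = (M/M_sun)^3.5 = 8.0^3.5 = 1448.1547

1448.1547 L_sun


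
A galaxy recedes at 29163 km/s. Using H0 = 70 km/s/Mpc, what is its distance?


d = v / H0 = 29163 / 70 = 416.6143

416.6143 Mpc


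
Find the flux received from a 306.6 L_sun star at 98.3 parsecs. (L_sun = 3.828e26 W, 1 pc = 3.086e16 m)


F = L / (4*pi*d^2) = 1.174e+29 / (4*pi*(3.034e+18)^2) = 1.015e-09

1.015e-09 W/m^2


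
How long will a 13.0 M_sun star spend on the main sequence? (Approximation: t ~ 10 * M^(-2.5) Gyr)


t = 10 * M^(-2.5) = 10 * 13.0^(-2.5) = 0.0164

0.0164 Gyr


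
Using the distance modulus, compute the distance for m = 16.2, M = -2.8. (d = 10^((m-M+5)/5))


d = 10^((m - M + 5)/5) = 10^((16.2 - -2.8 + 5)/5) = 63095.7344

63095.7344 pc


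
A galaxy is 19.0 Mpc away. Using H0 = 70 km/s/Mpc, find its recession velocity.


v = H0 * d = 70 * 19.0 = 1330.0

1330.0 km/s


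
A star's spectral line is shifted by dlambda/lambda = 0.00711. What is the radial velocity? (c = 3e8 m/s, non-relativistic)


v = (dlambda/lambda) * c = 0.00711 * 3e8 = 2.133e+06

2.133e+06 m/s


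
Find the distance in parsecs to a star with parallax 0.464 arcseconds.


d = 1/p = 1/0.464 = 2.1552

2.1552 pc


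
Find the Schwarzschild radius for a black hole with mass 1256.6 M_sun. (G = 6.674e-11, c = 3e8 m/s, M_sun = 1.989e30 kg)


M = 1256.6 * 1.989e30 kg = 2.4993774e+33 kg. rs = 2GM/c^2 = 2 * 6.674e-11 * 2.4993774e+33 / (3e8)^2 = 3.707e+06

3.707e+06 m


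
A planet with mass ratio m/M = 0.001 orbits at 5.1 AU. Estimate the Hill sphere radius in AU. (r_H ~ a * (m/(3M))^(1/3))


r_H = a * (m/3M)^(1/3) = 5.1 * (0.001/3)^(1/3) = 0.3536

0.3536 AU


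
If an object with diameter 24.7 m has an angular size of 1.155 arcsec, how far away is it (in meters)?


D = size / theta_rad, theta_rad = 1.155 * pi/(180*3600) = 5.600e-06, D = 4.411e+06

4.411e+06 m


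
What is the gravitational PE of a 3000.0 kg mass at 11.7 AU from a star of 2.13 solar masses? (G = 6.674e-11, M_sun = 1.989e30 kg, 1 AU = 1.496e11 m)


M = 2.13 * 1.989e30 kg = 4.23657e+30 kg; r = 11.7 AU * 1.496e11 m/AU = 1.75032e+12 m. U = -GM*m/r = -(6.674e-11 * 4.23657e+30 * 3000.0) / 1.75032e+12 = -4.846e+11

-4.846e+11 J


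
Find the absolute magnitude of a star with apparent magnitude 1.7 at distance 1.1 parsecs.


M = m - 5*log10(d) + 5 = 1.7 - 5*log10(1.1) + 5 = 6.493

6.493


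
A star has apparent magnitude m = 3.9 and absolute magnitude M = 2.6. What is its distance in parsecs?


d = 10^((m - M + 5)/5) = 10^((3.9 - 2.6 + 5)/5) = 18.197

18.197 pc


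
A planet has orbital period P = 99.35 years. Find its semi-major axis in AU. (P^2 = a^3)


a = P^(2/3) = 99.35^(2/3) = 21.4509

21.4509 AU


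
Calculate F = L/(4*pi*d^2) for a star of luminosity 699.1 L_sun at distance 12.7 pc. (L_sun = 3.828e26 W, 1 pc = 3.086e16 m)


F = L / (4*pi*d^2) = 2.676e+29 / (4*pi*(3.919e+17)^2) = 1.386e-07

1.386e-07 W/m^2


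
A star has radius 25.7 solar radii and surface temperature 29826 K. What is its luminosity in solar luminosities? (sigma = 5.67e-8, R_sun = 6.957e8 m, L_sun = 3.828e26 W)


R = 25.7 * 6.957e8 m = 1.787949e+10 m. L = 4*pi*R^2*sigma*T^4 = 4*pi*(1.787949e+10)^2 * 5.67e-8 * 29826^4 = 1.802533025e+32 W. L/L_sun = 1.802533025e+32 / 3.828e26 = 470881.1455

470881.1455 L_sun


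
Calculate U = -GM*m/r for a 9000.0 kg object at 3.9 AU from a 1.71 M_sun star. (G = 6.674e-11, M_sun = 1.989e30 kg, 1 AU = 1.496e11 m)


M = 1.71 * 1.989e30 kg = 3.40119e+30 kg; r = 3.9 AU * 1.496e11 m/AU = 5.8344e+11 m. U = -GM*m/r = -(6.674e-11 * 3.40119e+30 * 9000.0) / 5.8344e+11 = -3.502e+12

-3.502e+12 J


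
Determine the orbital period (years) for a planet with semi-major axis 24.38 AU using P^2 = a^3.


P = a^(3/2) = 24.38^1.5 = 120.379

120.379 years


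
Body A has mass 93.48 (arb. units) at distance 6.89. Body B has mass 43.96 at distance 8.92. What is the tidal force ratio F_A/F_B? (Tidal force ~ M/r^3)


Ratio = (M1/r1^3) / (M2/r2^3) = (93.48/6.89^3) / (43.96/8.92^3) = 4.6142

4.6142


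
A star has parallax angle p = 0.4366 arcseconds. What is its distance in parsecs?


d = 1/p = 1/0.4366 = 2.2904

2.2904 pc


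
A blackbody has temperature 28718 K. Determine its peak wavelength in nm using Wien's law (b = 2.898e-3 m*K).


lam_max = b / T = 2.898e-3 / 28718 = 1.009e-07 m = 100.9123 nm

100.9123 nm


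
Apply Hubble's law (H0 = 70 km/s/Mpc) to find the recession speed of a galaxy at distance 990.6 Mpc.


v = H0 * d = 70 * 990.6 = 69342.0

69342.0 km/s


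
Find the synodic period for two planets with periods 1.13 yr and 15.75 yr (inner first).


1/P_syn = |1/P1 - 1/P2| = |1/1.13 - 1/15.75| => P_syn = 1.2173

1.2173 years


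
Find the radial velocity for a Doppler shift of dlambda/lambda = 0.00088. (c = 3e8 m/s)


v = (dlambda/lambda) * c = 0.00088 * 3e8 = 264000.0

264000.0 m/s


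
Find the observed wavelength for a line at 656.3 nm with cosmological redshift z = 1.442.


lam_obs = lam_emit * (1 + z) = 656.3 * (1 + 1.442) = 1602.6846

1602.6846 nm


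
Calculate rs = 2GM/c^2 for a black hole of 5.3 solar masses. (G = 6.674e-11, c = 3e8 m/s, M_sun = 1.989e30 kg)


M = 5.3 * 1.989e30 kg = 1.05417e+31 kg. rs = 2GM/c^2 = 2 * 6.674e-11 * 1.05417e+31 / (3e8)^2 = 15634.5124

15634.5124 m


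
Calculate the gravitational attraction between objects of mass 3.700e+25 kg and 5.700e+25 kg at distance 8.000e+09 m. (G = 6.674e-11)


F = G*m1*m2/r^2 = 6.674e-11 * 3.700e+25 * 5.700e+25 / (8.000e+09)^2 = 6.674e-11 * 2.109e+51 / 6.400e+19 = 2.199e+21

2.199e+21 N


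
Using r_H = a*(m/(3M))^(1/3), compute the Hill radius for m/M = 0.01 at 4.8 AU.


r_H = a * (m/3M)^(1/3) = 4.8 * (0.01/3)^(1/3) = 0.717

0.717 AU


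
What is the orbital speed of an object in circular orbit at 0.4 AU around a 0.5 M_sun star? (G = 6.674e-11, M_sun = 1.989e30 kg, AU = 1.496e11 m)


v = sqrt(GM/r) = sqrt(6.674e-11 * 9.945e+29 / 5.984e+10) = 33304.2534

33304.2534 m/s


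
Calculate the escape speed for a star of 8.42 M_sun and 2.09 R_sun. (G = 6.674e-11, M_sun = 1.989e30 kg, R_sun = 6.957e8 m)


M = 8.42 * 1.989e30 kg = 1.674738e+31 kg; R = 2.09 * 6.957e8 m = 1.454013e+09 m. v_esc = sqrt(2GM/R) = sqrt(2 * 6.674e-11 * 1.674738e+31 / 1.454013e+09) = 1.240e+06

1.240e+06 m/s


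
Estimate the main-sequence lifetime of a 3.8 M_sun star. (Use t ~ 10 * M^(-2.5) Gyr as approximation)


t = 10 * M^(-2.5) = 10 * 3.8^(-2.5) = 0.3553

0.3553 Gyr


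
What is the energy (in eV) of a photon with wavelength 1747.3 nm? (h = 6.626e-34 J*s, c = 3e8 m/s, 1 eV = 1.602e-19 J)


E = hc/lambda = 6.626e-34 * 3e8 / 1.747e-06 = 1.138e-19 J = 0.7101 eV

0.7101 eV


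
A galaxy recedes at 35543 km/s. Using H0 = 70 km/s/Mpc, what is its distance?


d = v / H0 = 35543 / 70 = 507.7571

507.7571 Mpc


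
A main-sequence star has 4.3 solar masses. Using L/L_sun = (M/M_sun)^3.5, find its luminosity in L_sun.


L/L_sun = (M/M_sun)^3.5 = 4.3^3.5 = 164.8692

164.8692 L_sun


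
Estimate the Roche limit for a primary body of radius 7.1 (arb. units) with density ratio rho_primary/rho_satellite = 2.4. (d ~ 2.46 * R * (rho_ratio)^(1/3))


d_Roche = 2.46 * 7.1 * 2.4^(1/3) = 23.3846

23.3846


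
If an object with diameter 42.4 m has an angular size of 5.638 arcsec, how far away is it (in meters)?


D = size / theta_rad, theta_rad = 5.638 * pi/(180*3600) = 2.733e-05, D = 1.551e+06

1.551e+06 m


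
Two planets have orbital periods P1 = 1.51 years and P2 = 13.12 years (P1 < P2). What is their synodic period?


1/P_syn = |1/P1 - 1/P2| = |1/1.51 - 1/13.12| => P_syn = 1.7064

1.7064 years


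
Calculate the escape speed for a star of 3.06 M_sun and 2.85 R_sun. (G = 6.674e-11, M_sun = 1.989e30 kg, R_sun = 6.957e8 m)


M = 3.06 * 1.989e30 kg = 6.08634e+30 kg; R = 2.85 * 6.957e8 m = 1.982745e+09 m. v_esc = sqrt(2GM/R) = sqrt(2 * 6.674e-11 * 6.08634e+30 / 1.982745e+09) = 640107.2883

640107.2883 m/s


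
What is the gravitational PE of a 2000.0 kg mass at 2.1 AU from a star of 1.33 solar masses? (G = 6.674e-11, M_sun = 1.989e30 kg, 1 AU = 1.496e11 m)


M = 1.33 * 1.989e30 kg = 2.64537e+30 kg; r = 2.1 AU * 1.496e11 m/AU = 3.1416e+11 m. U = -GM*m/r = -(6.674e-11 * 2.64537e+30 * 2000.0) / 3.1416e+11 = -1.124e+12

-1.124e+12 J


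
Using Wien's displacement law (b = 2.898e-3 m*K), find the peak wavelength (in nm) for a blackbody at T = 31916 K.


lam_max = b / T = 2.898e-3 / 31916 = 9.080e-08 m = 90.8009 nm

90.8009 nm


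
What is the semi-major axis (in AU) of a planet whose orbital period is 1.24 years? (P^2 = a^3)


a = P^(2/3) = 1.24^(2/3) = 1.1542

1.1542 AU


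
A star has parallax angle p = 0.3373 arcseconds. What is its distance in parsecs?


d = 1/p = 1/0.3373 = 2.9647

2.9647 pc


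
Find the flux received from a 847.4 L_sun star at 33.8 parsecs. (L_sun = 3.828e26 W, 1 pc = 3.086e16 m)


F = L / (4*pi*d^2) = 3.244e+29 / (4*pi*(1.043e+18)^2) = 2.373e-08

2.373e-08 W/m^2


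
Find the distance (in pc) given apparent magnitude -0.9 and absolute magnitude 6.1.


d = 10^((m - M + 5)/5) = 10^((-0.9 - 6.1 + 5)/5) = 0.3981

0.3981 pc


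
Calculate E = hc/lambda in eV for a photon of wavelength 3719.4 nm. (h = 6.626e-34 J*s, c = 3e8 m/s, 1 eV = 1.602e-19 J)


E = hc/lambda = 6.626e-34 * 3e8 / 3.719e-06 = 5.344e-20 J = 0.3336 eV

0.3336 eV


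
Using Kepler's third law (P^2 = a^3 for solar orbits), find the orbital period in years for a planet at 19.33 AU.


P = a^(3/2) = 19.33^1.5 = 84.9861

84.9861 years


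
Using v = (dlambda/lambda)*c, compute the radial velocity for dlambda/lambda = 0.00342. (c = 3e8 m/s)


v = (dlambda/lambda) * c = 0.00342 * 3e8 = 1.026e+06

1.026e+06 m/s


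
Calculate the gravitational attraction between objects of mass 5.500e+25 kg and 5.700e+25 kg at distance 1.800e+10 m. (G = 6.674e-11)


F = G*m1*m2/r^2 = 6.674e-11 * 5.500e+25 * 5.700e+25 / (1.800e+10)^2 = 6.674e-11 * 3.135e+51 / 3.240e+20 = 6.458e+20

6.458e+20 N


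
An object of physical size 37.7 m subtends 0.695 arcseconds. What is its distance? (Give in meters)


D = size / theta_rad, theta_rad = 0.695 * pi/(180*3600) = 3.369e-06, D = 1.119e+07

1.119e+07 m


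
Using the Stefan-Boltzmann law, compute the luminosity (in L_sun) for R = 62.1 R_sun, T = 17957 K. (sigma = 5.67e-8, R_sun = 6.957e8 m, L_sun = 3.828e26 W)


R = 62.1 * 6.957e8 m = 4.320297e+10 m. L = 4*pi*R^2*sigma*T^4 = 4*pi*(4.320297e+10)^2 * 5.67e-8 * 17957^4 = 1.382786913e+32 W. L/L_sun = 1.382786913e+32 / 3.828e26 = 361229.6011

361229.6011 L_sun


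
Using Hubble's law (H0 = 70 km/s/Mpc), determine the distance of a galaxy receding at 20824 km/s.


d = v / H0 = 20824 / 70 = 297.4857

297.4857 Mpc


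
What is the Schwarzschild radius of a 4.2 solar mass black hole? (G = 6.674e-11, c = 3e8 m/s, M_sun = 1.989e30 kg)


M = 4.2 * 1.989e30 kg = 8.3538e+30 kg. rs = 2GM/c^2 = 2 * 6.674e-11 * 8.3538e+30 / (3e8)^2 = 12389.6136

12389.6136 m


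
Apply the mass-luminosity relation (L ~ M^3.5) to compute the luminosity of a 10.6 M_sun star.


L/L_sun = (M/M_sun)^3.5 = 10.6^3.5 = 3877.6672

3877.6672 L_sun


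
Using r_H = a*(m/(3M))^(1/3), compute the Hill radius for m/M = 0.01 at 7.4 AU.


r_H = a * (m/3M)^(1/3) = 7.4 * (0.01/3)^(1/3) = 1.1054

1.1054 AU


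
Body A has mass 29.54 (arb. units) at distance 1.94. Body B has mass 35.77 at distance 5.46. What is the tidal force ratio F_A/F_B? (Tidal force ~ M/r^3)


Ratio = (M1/r1^3) / (M2/r2^3) = (29.54/1.94^3) / (35.77/5.46^3) = 18.4104

18.4104


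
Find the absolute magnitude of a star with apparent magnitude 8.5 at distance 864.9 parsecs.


M = m - 5*log10(d) + 5 = 8.5 - 5*log10(864.9) + 5 = -1.1848

-1.1848


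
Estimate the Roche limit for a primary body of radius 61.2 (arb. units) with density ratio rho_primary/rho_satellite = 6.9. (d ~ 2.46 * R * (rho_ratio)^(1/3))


d_Roche = 2.46 * 61.2 * 6.9^(1/3) = 286.6176

286.6176


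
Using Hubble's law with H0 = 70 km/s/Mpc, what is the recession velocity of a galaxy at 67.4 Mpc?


v = H0 * d = 70 * 67.4 = 4718.0

4718.0 km/s


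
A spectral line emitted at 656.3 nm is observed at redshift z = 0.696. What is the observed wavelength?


lam_obs = lam_emit * (1 + z) = 656.3 * (1 + 0.696) = 1113.0848

1113.0848 nm


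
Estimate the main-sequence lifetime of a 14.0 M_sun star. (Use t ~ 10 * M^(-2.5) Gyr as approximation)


t = 10 * M^(-2.5) = 10 * 14.0^(-2.5) = 0.0136

0.0136 Gyr


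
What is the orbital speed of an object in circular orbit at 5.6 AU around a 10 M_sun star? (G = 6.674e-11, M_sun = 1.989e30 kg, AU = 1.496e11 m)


v = sqrt(GM/r) = sqrt(6.674e-11 * 1.989e+31 / 8.378e+11) = 39806.1965

39806.1965 m/s


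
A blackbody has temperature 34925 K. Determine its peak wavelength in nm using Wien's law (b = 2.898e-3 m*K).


lam_max = b / T = 2.898e-3 / 34925 = 8.298e-08 m = 82.9778 nm

82.9778 nm


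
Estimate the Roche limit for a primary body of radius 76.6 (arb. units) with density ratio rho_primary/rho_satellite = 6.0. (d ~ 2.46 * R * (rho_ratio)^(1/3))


d_Roche = 2.46 * 76.6 * 6.0^(1/3) = 342.4109

342.4109


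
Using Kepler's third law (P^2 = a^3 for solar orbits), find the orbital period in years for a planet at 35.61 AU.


P = a^(3/2) = 35.61^1.5 = 212.4995

212.4995 years


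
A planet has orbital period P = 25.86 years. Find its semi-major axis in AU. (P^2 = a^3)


a = P^(2/3) = 25.86^(2/3) = 8.7448

8.7448 AU


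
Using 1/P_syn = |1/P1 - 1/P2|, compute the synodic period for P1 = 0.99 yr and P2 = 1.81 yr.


1/P_syn = |1/P1 - 1/P2| = |1/0.99 - 1/1.81| => P_syn = 2.1852

2.1852 years


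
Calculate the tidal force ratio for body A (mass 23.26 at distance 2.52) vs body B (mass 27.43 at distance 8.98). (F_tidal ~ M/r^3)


Ratio = (M1/r1^3) / (M2/r2^3) = (23.26/2.52^3) / (27.43/8.98^3) = 38.3717

38.3717


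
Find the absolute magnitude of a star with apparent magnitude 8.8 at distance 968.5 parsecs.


M = m - 5*log10(d) + 5 = 8.8 - 5*log10(968.5) + 5 = -1.1305

-1.1305


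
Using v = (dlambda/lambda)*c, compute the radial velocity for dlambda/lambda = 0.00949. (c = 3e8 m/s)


v = (dlambda/lambda) * c = 0.00949 * 3e8 = 2.847e+06

2.847e+06 m/s


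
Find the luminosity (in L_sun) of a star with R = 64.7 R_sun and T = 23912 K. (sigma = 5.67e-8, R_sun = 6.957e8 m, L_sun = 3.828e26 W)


R = 64.7 * 6.957e8 m = 4.501179e+10 m. L = 4*pi*R^2*sigma*T^4 = 4*pi*(4.501179e+10)^2 * 5.67e-8 * 23912^4 = 4.719642455e+32 W. L/L_sun = 4.719642455e+32 / 3.828e26 = 1.233e+06

1.233e+06 L_sun


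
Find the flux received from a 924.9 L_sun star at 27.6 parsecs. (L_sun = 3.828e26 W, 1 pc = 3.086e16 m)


F = L / (4*pi*d^2) = 3.541e+29 / (4*pi*(8.517e+17)^2) = 3.884e-08

3.884e-08 W/m^2


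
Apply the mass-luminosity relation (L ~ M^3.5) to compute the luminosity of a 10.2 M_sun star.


L/L_sun = (M/M_sun)^3.5 = 10.2^3.5 = 3389.2266

3389.2266 L_sun


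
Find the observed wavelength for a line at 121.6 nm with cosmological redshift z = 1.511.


lam_obs = lam_emit * (1 + z) = 121.6 * (1 + 1.511) = 305.3376

305.3376 nm


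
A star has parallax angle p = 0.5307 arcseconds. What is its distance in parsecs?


d = 1/p = 1/0.5307 = 1.8843

1.8843 pc


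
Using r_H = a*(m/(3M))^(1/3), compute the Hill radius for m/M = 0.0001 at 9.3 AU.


r_H = a * (m/3M)^(1/3) = 9.3 * (0.0001/3)^(1/3) = 0.2993

0.2993 AU


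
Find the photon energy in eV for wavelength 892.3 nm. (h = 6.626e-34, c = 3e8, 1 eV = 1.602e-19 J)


E = hc/lambda = 6.626e-34 * 3e8 / 8.923e-07 = 2.228e-19 J = 1.3906 eV

1.3906 eV


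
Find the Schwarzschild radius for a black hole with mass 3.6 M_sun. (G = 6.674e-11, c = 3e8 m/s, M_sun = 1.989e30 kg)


M = 3.6 * 1.989e30 kg = 7.1604e+30 kg. rs = 2GM/c^2 = 2 * 6.674e-11 * 7.1604e+30 / (3e8)^2 = 10619.6688

10619.6688 m


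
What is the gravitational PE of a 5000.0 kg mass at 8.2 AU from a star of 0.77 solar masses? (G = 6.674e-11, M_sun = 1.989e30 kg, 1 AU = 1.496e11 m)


M = 0.77 * 1.989e30 kg = 1.53153e+30 kg; r = 8.2 AU * 1.496e11 m/AU = 1.22672e+12 m. U = -GM*m/r = -(6.674e-11 * 1.53153e+30 * 5000.0) / 1.22672e+12 = -4.166e+11

-4.166e+11 J


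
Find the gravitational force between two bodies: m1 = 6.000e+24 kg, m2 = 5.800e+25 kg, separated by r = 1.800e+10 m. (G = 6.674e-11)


F = G*m1*m2/r^2 = 6.674e-11 * 6.000e+24 * 5.800e+25 / (1.800e+10)^2 = 6.674e-11 * 3.480e+50 / 3.240e+20 = 7.168e+19

7.168e+19 N


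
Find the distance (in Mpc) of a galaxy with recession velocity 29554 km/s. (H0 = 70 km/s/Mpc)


d = v / H0 = 29554 / 70 = 422.2

422.2 Mpc


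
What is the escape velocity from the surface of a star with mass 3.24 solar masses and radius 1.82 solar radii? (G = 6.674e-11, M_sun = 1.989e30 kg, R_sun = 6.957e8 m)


M = 3.24 * 1.989e30 kg = 6.44436e+30 kg; R = 1.82 * 6.957e8 m = 1.266174e+09 m. v_esc = sqrt(2GM/R) = sqrt(2 * 6.674e-11 * 6.44436e+30 / 1.266174e+09) = 824235.4701

824235.4701 m/s


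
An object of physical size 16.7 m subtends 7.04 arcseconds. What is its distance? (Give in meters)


D = size / theta_rad, theta_rad = 7.04 * pi/(180*3600) = 3.413e-05, D = 489292.9353

489292.9353 m


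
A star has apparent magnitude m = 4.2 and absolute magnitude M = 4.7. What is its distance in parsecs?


d = 10^((m - M + 5)/5) = 10^((4.2 - 4.7 + 5)/5) = 7.9433

7.9433 pc


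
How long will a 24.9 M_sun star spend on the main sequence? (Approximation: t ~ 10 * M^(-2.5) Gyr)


t = 10 * M^(-2.5) = 10 * 24.9^(-2.5) = 0.0032

0.0032 Gyr


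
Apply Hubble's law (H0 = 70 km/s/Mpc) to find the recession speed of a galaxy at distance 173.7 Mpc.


v = H0 * d = 70 * 173.7 = 12159.0

12159.0 km/s


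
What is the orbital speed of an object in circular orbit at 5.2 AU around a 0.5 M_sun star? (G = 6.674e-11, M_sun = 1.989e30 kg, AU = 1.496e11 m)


v = sqrt(GM/r) = sqrt(6.674e-11 * 9.945e+29 / 7.779e+11) = 9236.938

9236.938 m/s


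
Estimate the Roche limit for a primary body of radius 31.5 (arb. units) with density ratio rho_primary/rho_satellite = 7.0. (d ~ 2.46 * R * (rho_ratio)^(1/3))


d_Roche = 2.46 * 31.5 * 7.0^(1/3) = 148.233

148.233


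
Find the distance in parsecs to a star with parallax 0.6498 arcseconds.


d = 1/p = 1/0.6498 = 1.5389

1.5389 pc


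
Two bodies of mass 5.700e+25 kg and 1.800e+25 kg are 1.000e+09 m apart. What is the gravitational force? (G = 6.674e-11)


F = G*m1*m2/r^2 = 6.674e-11 * 5.700e+25 * 1.800e+25 / (1.000e+09)^2 = 6.674e-11 * 1.026e+51 / 1.000e+18 = 6.848e+22

6.848e+22 N


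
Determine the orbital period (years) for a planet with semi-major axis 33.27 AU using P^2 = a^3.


P = a^(3/2) = 33.27^1.5 = 191.9019

191.9019 years


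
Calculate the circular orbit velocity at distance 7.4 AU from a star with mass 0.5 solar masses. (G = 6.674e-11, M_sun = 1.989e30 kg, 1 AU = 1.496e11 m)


v = sqrt(GM/r) = sqrt(6.674e-11 * 9.945e+29 / 1.107e+12) = 7743.0816

7743.0816 m/s


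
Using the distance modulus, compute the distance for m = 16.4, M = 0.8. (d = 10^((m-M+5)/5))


d = 10^((m - M + 5)/5) = 10^((16.4 - 0.8 + 5)/5) = 13182.5674

13182.5674 pc


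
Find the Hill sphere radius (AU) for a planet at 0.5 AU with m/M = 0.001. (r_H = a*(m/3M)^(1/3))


r_H = a * (m/3M)^(1/3) = 0.5 * (0.001/3)^(1/3) = 0.0347

0.0347 AU


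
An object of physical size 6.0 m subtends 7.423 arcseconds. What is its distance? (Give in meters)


D = size / theta_rad, theta_rad = 7.423 * pi/(180*3600) = 3.599e-05, D = 166723.54

166723.54 m


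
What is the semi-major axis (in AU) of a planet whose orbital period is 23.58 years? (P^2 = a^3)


a = P^(2/3) = 23.58^(2/3) = 8.223

8.223 AU
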